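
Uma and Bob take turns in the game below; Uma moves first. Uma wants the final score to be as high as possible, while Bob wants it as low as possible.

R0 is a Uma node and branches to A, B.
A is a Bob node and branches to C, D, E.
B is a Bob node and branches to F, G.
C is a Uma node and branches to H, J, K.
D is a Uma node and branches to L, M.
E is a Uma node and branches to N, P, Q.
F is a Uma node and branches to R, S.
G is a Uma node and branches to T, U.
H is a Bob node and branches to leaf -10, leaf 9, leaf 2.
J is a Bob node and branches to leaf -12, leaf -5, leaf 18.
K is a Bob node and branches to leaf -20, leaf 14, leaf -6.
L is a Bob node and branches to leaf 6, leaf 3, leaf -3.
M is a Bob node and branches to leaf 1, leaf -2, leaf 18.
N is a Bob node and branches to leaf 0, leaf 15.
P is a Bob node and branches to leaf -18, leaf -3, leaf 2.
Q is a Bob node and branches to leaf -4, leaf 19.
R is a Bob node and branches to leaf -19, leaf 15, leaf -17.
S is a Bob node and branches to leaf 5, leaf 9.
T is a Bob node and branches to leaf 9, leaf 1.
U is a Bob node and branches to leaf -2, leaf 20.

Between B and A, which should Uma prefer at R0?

R (Bob): min(-19, 15, -17) = -19
S (Bob): min(5, 9) = 5
F (Uma): max(-19, 5) = 5
T (Bob): min(9, 1) = 1
U (Bob): min(-2, 20) = -2
G (Uma): max(1, -2) = 1
B (Bob): min(5, 1) = 1
H (Bob): min(-10, 9, 2) = -10
J (Bob): min(-12, -5, 18) = -12
K (Bob): min(-20, 14, -6) = -20
C (Uma): max(-10, -12, -20) = -10
L (Bob): min(6, 3, -3) = -3
M (Bob): min(1, -2, 18) = -2
D (Uma): max(-3, -2) = -2
N (Bob): min(0, 15) = 0
P (Bob): min(-18, -3, 2) = -18
Q (Bob): min(-4, 19) = -4
E (Uma): max(0, -18, -4) = 0
A (Bob): min(-10, -2, 0) = -10
Uma prefers the higher value; B=1, A=-10. B is better since 1 > -10.

B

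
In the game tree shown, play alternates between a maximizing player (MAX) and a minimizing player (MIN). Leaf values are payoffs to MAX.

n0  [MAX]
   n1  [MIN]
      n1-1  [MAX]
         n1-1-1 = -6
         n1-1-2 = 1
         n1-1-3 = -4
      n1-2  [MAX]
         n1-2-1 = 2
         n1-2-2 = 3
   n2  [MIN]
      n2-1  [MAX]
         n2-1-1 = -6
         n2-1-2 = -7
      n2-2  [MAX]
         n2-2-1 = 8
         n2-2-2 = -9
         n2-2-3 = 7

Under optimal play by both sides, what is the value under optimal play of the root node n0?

n1-1 (MAX): max(-6, 1, -4) = 1
n1-2 (MAX): max(2, 3) = 3
n1 (MIN): min(1, 3) = 1
n2-1 (MAX): max(-6, -7) = -6
n2-2 (MAX): max(8, -9, 7) = 8
n2 (MIN): min(-6, 8) = -6
n0 (MAX): max(1, -6) = 1

1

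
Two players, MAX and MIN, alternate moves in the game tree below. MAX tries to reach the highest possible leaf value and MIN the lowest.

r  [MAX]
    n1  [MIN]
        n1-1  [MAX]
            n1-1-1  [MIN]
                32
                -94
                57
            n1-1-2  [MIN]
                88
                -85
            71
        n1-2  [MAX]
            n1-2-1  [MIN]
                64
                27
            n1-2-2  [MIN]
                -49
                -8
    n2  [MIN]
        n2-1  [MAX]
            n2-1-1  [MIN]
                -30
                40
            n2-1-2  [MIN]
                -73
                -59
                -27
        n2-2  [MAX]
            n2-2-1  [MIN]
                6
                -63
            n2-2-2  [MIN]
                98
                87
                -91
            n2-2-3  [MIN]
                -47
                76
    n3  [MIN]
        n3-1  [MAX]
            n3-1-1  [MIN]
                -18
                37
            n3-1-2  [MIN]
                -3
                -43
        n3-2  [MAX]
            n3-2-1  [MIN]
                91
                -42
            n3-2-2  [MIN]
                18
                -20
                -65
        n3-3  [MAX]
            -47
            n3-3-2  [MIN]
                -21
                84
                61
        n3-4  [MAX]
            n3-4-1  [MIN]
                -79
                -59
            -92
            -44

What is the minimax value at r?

n1-1-1 (MIN): min(32, -94, 57) = -94
n1-1-2 (MIN): min(88, -85) = -85
n1-1 (MAX): max(-94, -85, 71) = 71
n1-2-1 (MIN): min(64, 27) = 27
n1-2-2 (MIN): min(-49, -8) = -49
n1-2 (MAX): max(27, -49) = 27
n1 (MIN): min(71, 27) = 27
n2-1-1 (MIN): min(-30, 40) = -30
n2-1-2 (MIN): min(-73, -59, -27) = -73
n2-1 (MAX): max(-30, -73) = -30
n2-2-1 (MIN): min(6, -63) = -63
n2-2-2 (MIN): min(98, 87, -91) = -91
n2-2-3 (MIN): min(-47, 76) = -47
n2-2 (MAX): max(-63, -91, -47) = -47
n2 (MIN): min(-30, -47) = -47
n3-1-1 (MIN): min(-18, 37) = -18
n3-1-2 (MIN): min(-3, -43) = -43
n3-1 (MAX): max(-18, -43) = -18
n3-2-1 (MIN): min(91, -42) = -42
n3-2-2 (MIN): min(18, -20, -65) = -65
n3-2 (MAX): max(-42, -65) = -42
n3-3-2 (MIN): min(-21, 84, 61) = -21
n3-3 (MAX): max(-47, -21) = -21
n3-4-1 (MIN): min(-79, -59) = -79
n3-4 (MAX): max(-79, -92, -44) = -44
n3 (MIN): min(-18, -42, -21, -44) = -44
r (MAX): max(27, -47, -44) = 27

27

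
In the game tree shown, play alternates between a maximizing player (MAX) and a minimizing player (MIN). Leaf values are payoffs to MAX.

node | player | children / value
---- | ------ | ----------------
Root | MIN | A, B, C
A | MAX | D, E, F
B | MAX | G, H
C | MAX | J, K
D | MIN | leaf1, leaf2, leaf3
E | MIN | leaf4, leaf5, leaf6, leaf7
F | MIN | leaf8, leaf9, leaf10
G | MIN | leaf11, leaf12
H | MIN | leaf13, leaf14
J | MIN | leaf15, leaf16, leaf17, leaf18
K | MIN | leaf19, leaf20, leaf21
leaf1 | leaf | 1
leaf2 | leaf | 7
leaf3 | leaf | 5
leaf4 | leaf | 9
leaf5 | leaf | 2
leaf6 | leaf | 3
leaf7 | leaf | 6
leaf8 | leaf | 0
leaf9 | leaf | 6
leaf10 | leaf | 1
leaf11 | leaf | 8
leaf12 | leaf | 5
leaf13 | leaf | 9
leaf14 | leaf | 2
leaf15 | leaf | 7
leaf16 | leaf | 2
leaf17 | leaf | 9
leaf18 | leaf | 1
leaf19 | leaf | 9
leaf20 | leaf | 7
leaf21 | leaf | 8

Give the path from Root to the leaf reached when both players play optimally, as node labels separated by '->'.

Root -> A -> E -> leaf5

D (MIN): min(1, 7, 5) = 1
E (MIN): min(9, 2, 3, 6) = 2
F (MIN): min(0, 6, 1) = 0
A (MAX): max(1, 2, 0) = 2
G (MIN): min(8, 5) = 5
H (MIN): min(9, 2) = 2
B (MAX): max(5, 2) = 5
J (MIN): min(7, 2, 9, 1) = 1
K (MIN): min(9, 7, 8) = 7
C (MAX): max(1, 7) = 7
Root (MIN): min(2, 5, 7) = 2
At Root, MIN picks A (lowest: 2).
At A, MAX picks E (highest: 2).
At E, MIN picks leaf5 (lowest: 2).
Terminal value 2.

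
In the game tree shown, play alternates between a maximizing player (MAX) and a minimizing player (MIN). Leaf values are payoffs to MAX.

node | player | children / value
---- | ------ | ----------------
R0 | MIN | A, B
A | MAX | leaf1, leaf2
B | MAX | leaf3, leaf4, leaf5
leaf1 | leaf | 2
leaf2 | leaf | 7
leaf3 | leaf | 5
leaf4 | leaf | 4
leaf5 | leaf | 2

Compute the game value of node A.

7

A (MAX): max(2, 7) = 7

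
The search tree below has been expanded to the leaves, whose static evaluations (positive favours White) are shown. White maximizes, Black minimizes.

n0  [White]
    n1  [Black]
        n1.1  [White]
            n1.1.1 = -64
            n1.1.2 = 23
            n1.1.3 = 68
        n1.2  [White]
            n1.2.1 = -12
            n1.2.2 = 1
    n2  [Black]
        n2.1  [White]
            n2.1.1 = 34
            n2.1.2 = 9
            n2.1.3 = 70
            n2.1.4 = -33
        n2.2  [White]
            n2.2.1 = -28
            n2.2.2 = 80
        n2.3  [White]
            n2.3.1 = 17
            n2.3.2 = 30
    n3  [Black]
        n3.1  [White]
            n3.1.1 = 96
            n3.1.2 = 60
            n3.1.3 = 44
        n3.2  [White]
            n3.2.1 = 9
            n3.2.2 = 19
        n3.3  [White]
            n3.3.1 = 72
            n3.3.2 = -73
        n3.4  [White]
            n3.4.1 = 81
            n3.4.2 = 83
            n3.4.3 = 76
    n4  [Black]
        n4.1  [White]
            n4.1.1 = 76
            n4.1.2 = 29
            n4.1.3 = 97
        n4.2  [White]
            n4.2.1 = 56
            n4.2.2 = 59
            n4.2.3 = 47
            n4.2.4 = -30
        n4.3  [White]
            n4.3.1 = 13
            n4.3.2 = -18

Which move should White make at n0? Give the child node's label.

n2

n1.1 (White): max(-64, 23, 68) = 68
n1.2 (White): max(-12, 1) = 1
n1 (Black): min(68, 1) = 1
n2.1 (White): max(34, 9, 70, -33) = 70
n2.2 (White): max(-28, 80) = 80
n2.3 (White): max(17, 30) = 30
n2 (Black): min(70, 80, 30) = 30
n3.1 (White): max(96, 60, 44) = 96
n3.2 (White): max(9, 19) = 19
n3.3 (White): max(72, -73) = 72
n3.4 (White): max(81, 83, 76) = 83
n3 (Black): min(96, 19, 72, 83) = 19
n4.1 (White): max(76, 29, 97) = 97
n4.2 (White): max(56, 59, 47, -30) = 59
n4.3 (White): max(13, -18) = 13
n4 (Black): min(97, 59, 13) = 13
n0 (White): max(1, 30, 19, 13) = 30
White at n0 wants the highest of {n1=1, n2=30, n3=19, n4=13}, so chooses n2.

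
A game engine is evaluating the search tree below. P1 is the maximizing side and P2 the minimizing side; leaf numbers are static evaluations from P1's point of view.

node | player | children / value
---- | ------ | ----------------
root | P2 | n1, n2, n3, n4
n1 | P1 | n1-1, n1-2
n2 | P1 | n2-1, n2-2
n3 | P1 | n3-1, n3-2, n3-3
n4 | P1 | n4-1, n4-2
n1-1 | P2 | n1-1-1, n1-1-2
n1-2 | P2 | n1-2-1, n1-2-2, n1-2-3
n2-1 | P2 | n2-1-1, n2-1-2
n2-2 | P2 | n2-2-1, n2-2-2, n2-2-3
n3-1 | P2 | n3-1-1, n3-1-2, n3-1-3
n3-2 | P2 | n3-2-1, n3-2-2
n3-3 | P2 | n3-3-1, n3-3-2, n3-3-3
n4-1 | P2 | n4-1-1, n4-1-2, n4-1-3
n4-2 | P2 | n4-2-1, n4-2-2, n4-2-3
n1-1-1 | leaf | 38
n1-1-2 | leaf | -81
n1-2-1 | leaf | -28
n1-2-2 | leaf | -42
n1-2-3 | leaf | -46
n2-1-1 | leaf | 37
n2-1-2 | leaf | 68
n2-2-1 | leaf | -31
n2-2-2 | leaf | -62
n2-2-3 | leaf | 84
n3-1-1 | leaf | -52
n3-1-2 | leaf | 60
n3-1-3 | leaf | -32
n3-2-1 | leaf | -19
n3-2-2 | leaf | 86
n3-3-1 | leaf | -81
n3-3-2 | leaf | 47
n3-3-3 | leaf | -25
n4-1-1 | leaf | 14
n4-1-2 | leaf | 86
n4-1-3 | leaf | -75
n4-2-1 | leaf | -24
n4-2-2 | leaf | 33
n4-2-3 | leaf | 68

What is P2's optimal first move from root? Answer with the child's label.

n1-1 (P2): min(38, -81) = -81
n1-2 (P2): min(-28, -42, -46) = -46
n1 (P1): max(-81, -46) = -46
n2-1 (P2): min(37, 68) = 37
n2-2 (P2): min(-31, -62, 84) = -62
n2 (P1): max(37, -62) = 37
n3-1 (P2): min(-52, 60, -32) = -52
n3-2 (P2): min(-19, 86) = -19
n3-3 (P2): min(-81, 47, -25) = -81
n3 (P1): max(-52, -19, -81) = -19
n4-1 (P2): min(14, 86, -75) = -75
n4-2 (P2): min(-24, 33, 68) = -24
n4 (P1): max(-75, -24) = -24
root (P2): min(-46, 37, -19, -24) = -46
P2 at root wants the lowest of {n1=-46, n2=37, n3=-19, n4=-24}, so chooses n1.

n1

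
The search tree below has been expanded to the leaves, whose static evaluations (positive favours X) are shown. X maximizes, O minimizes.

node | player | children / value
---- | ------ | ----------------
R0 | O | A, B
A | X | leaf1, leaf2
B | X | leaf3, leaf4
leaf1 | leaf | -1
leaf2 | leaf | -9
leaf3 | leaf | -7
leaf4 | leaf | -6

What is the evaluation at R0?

-6

A (X): max(-1, -9) = -1
B (X): max(-7, -6) = -6
R0 (O): min(-1, -6) = -6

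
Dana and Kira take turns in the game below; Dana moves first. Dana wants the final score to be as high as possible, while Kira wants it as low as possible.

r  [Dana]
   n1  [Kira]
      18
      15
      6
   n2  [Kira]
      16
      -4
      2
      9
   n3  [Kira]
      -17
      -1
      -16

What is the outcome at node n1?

n1 (Kira): min(18, 15, 6) = 6

6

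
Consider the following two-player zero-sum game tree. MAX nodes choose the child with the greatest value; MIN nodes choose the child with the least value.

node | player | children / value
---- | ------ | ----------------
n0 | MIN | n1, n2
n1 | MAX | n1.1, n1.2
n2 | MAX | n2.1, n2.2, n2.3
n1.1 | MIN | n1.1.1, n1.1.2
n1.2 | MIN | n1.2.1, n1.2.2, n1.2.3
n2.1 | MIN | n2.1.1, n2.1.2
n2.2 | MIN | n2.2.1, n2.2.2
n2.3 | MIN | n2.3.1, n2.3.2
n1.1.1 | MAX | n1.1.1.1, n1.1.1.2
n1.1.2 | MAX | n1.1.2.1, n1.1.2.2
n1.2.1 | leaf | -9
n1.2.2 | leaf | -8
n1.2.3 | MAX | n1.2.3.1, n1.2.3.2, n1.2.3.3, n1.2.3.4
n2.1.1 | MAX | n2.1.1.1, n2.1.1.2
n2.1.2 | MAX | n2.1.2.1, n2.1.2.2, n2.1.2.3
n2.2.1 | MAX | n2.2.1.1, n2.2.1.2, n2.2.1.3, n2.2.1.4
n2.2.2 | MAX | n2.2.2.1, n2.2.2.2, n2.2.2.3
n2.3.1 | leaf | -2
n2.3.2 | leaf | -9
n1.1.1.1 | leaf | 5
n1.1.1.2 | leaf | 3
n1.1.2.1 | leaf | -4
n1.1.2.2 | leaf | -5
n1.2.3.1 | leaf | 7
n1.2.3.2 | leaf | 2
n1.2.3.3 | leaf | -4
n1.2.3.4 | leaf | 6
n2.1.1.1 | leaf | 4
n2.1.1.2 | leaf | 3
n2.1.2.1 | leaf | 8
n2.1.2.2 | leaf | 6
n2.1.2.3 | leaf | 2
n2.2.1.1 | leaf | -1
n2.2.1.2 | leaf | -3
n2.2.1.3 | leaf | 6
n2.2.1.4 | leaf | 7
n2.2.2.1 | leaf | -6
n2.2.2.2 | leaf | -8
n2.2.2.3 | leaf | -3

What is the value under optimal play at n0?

n1.1.1 (MAX): max(5, 3) = 5
n1.1.2 (MAX): max(-4, -5) = -4
n1.1 (MIN): min(5, -4) = -4
n1.2.3 (MAX): max(7, 2, -4, 6) = 7
n1.2 (MIN): min(-9, -8, 7) = -9
n1 (MAX): max(-4, -9) = -4
n2.1.1 (MAX): max(4, 3) = 4
n2.1.2 (MAX): max(8, 6, 2) = 8
n2.1 (MIN): min(4, 8) = 4
n2.2.1 (MAX): max(-1, -3, 6, 7) = 7
n2.2.2 (MAX): max(-6, -8, -3) = -3
n2.2 (MIN): min(7, -3) = -3
n2.3 (MIN): min(-2, -9) = -9
n2 (MAX): max(4, -3, -9) = 4
n0 (MIN): min(-4, 4) = -4

-4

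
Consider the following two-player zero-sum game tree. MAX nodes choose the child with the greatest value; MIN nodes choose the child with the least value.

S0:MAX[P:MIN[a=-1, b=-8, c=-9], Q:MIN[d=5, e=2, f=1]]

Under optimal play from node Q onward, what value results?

1

Q (MIN): min(5, 2, 1) = 1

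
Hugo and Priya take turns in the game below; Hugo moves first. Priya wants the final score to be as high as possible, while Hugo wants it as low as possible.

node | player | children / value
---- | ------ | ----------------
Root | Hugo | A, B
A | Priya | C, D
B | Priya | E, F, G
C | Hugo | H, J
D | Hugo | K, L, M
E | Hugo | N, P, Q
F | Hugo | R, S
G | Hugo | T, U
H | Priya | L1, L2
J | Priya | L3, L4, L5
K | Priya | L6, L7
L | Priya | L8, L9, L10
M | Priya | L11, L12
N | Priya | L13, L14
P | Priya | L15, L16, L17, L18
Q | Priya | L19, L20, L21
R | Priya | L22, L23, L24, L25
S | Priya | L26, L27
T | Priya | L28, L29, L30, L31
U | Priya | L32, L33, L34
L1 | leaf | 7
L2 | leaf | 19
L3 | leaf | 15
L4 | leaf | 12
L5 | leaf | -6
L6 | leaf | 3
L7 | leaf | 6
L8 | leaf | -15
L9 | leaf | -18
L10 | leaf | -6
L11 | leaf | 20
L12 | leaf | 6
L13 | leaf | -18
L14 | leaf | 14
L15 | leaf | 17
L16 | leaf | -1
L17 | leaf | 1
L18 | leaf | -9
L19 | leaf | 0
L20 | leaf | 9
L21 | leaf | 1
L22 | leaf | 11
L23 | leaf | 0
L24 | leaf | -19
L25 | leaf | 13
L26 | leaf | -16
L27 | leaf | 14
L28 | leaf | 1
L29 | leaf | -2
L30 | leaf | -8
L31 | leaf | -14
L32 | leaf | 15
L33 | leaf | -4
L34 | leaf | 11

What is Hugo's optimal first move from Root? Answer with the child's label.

H (Priya): max(7, 19) = 19
J (Priya): max(15, 12, -6) = 15
C (Hugo): min(19, 15) = 15
K (Priya): max(3, 6) = 6
L (Priya): max(-15, -18, -6) = -6
M (Priya): max(20, 6) = 20
D (Hugo): min(6, -6, 20) = -6
A (Priya): max(15, -6) = 15
N (Priya): max(-18, 14) = 14
P (Priya): max(17, -1, 1, -9) = 17
Q (Priya): max(0, 9, 1) = 9
E (Hugo): min(14, 17, 9) = 9
R (Priya): max(11, 0, -19, 13) = 13
S (Priya): max(-16, 14) = 14
F (Hugo): min(13, 14) = 13
T (Priya): max(1, -2, -8, -14) = 1
U (Priya): max(15, -4, 11) = 15
G (Hugo): min(1, 15) = 1
B (Priya): max(9, 13, 1) = 13
Root (Hugo): min(15, 13) = 13
Hugo at Root wants the lowest of {A=15, B=13}, so chooses B.

B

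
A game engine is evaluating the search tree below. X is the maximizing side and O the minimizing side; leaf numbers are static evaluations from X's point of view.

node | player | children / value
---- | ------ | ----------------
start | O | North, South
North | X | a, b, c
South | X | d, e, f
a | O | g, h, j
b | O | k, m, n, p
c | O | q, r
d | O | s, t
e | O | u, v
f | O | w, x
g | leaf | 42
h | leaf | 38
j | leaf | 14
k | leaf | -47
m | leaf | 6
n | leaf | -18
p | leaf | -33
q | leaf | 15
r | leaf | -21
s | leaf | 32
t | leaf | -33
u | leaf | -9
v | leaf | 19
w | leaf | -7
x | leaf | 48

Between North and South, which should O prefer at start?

a (O): min(42, 38, 14) = 14
b (O): min(-47, 6, -18, -33) = -47
c (O): min(15, -21) = -21
North (X): max(14, -47, -21) = 14
d (O): min(32, -33) = -33
e (O): min(-9, 19) = -9
f (O): min(-7, 48) = -7
South (X): max(-33, -9, -7) = -7
O prefers the lower value; North=14, South=-7. South is better since -7 < 14.

South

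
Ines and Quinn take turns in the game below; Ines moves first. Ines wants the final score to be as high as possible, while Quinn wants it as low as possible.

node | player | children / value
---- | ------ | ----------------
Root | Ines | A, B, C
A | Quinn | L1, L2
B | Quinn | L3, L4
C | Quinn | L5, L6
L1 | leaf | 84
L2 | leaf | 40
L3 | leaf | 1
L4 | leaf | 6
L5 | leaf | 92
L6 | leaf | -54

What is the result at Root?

40

A (Quinn): min(84, 40) = 40
B (Quinn): min(1, 6) = 1
C (Quinn): min(92, -54) = -54
Root (Ines): max(40, 1, -54) = 40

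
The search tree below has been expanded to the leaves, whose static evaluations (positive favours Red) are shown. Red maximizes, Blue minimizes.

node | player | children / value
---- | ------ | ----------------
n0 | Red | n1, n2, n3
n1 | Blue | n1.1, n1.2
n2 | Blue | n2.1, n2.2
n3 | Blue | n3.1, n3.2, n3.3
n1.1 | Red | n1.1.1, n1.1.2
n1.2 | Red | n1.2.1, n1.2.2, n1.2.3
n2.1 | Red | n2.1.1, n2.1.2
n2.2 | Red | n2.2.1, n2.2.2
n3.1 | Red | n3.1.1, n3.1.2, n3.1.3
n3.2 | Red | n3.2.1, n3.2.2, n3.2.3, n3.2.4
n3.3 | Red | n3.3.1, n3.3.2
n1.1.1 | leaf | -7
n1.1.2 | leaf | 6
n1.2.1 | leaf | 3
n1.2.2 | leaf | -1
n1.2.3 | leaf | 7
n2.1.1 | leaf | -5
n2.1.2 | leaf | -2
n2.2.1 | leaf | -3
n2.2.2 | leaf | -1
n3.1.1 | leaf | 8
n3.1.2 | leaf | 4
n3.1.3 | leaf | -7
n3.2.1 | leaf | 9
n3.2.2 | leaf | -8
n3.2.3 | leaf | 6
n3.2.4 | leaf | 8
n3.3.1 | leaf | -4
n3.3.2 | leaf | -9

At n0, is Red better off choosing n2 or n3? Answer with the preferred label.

n2

n2.1 (Red): max(-5, -2) = -2
n2.2 (Red): max(-3, -1) = -1
n2 (Blue): min(-2, -1) = -2
n3.1 (Red): max(8, 4, -7) = 8
n3.2 (Red): max(9, -8, 6, 8) = 9
n3.3 (Red): max(-4, -9) = -4
n3 (Blue): min(8, 9, -4) = -4
Red prefers the higher value; n2=-2, n3=-4. n2 is better since -2 > -4.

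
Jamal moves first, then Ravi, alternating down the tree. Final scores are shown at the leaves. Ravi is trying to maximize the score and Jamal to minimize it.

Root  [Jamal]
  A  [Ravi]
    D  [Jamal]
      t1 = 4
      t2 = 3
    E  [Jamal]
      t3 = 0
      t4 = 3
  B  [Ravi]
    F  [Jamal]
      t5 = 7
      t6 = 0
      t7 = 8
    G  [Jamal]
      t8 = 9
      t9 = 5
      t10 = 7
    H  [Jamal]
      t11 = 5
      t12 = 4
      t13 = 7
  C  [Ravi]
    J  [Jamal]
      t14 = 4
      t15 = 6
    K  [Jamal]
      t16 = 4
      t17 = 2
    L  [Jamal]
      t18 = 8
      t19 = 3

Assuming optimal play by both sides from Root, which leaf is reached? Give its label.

D (Jamal): min(4, 3) = 3
E (Jamal): min(0, 3) = 0
A (Ravi): max(3, 0) = 3
F (Jamal): min(7, 0, 8) = 0
G (Jamal): min(9, 5, 7) = 5
H (Jamal): min(5, 4, 7) = 4
B (Ravi): max(0, 5, 4) = 5
J (Jamal): min(4, 6) = 4
K (Jamal): min(4, 2) = 2
L (Jamal): min(8, 3) = 3
C (Ravi): max(4, 2, 3) = 4
Root (Jamal): min(3, 5, 4) = 3
At Root, Jamal picks A (lowest: 3).
At A, Ravi picks D (highest: 3).
At D, Jamal picks t2 (lowest: 3).
Terminal value 3.

t2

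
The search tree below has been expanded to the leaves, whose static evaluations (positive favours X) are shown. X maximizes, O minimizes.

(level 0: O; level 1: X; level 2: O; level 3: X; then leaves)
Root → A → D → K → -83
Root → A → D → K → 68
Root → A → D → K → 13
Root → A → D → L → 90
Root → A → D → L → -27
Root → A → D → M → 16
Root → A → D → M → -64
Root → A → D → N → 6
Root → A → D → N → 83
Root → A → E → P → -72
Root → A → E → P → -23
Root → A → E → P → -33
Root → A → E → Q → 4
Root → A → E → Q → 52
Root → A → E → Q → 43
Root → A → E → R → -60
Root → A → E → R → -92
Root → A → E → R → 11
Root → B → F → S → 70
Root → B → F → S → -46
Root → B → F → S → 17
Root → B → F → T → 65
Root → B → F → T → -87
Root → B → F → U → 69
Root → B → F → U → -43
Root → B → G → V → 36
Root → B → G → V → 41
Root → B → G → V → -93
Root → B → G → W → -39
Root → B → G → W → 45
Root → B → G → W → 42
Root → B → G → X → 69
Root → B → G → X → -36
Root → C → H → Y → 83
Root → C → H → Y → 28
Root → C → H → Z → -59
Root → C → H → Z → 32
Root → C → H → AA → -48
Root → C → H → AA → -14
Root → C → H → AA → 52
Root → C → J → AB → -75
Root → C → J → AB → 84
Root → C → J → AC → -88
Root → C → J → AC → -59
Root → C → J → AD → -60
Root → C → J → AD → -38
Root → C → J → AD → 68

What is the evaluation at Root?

16

K (X): max(-83, 68, 13) = 68
L (X): max(90, -27) = 90
M (X): max(16, -64) = 16
N (X): max(6, 83) = 83
D (O): min(68, 90, 16, 83) = 16
P (X): max(-72, -23, -33) = -23
Q (X): max(4, 52, 43) = 52
R (X): max(-60, -92, 11) = 11
E (O): min(-23, 52, 11) = -23
A (X): max(16, -23) = 16
S (X): max(70, -46, 17) = 70
T (X): max(65, -87) = 65
U (X): max(69, -43) = 69
F (O): min(70, 65, 69) = 65
V (X): max(36, 41, -93) = 41
W (X): max(-39, 45, 42) = 45
X (X): max(69, -36) = 69
G (O): min(41, 45, 69) = 41
B (X): max(65, 41) = 65
Y (X): max(83, 28) = 83
Z (X): max(-59, 32) = 32
AA (X): max(-48, -14, 52) = 52
H (O): min(83, 32, 52) = 32
AB (X): max(-75, 84) = 84
AC (X): max(-88, -59) = -59
AD (X): max(-60, -38, 68) = 68
J (O): min(84, -59, 68) = -59
C (X): max(32, -59) = 32
Root (O): min(16, 65, 32) = 16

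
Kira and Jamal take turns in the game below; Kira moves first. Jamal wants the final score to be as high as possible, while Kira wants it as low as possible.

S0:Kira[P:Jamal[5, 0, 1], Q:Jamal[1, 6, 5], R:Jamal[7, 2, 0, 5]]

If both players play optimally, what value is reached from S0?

5

P (Jamal): max(5, 0, 1) = 5
Q (Jamal): max(1, 6, 5) = 6
R (Jamal): max(7, 2, 0, 5) = 7
S0 (Kira): min(5, 6, 7) = 5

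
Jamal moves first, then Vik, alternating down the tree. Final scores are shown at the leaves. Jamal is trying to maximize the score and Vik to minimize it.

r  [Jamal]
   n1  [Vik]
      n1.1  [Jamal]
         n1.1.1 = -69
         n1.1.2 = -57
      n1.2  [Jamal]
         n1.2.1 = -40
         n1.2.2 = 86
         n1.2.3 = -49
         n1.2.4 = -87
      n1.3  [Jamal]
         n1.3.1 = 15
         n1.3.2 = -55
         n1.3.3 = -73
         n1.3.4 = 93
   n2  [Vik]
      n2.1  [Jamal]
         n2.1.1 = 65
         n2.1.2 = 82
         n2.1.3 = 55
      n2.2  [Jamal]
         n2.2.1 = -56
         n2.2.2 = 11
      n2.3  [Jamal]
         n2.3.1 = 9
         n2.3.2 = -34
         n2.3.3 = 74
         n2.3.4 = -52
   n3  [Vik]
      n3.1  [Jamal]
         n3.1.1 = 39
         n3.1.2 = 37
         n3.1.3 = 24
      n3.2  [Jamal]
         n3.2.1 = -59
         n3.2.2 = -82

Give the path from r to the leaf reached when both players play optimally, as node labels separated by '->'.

n1.1 (Jamal): max(-69, -57) = -57
n1.2 (Jamal): max(-40, 86, -49, -87) = 86
n1.3 (Jamal): max(15, -55, -73, 93) = 93
n1 (Vik): min(-57, 86, 93) = -57
n2.1 (Jamal): max(65, 82, 55) = 82
n2.2 (Jamal): max(-56, 11) = 11
n2.3 (Jamal): max(9, -34, 74, -52) = 74
n2 (Vik): min(82, 11, 74) = 11
n3.1 (Jamal): max(39, 37, 24) = 39
n3.2 (Jamal): max(-59, -82) = -59
n3 (Vik): min(39, -59) = -59
r (Jamal): max(-57, 11, -59) = 11
At r, Jamal picks n2 (highest: 11).
At n2, Vik picks n2.2 (lowest: 11).
At n2.2, Jamal picks n2.2.2 (highest: 11).
Terminal value 11.

r -> n2 -> n2.2 -> n2.2.2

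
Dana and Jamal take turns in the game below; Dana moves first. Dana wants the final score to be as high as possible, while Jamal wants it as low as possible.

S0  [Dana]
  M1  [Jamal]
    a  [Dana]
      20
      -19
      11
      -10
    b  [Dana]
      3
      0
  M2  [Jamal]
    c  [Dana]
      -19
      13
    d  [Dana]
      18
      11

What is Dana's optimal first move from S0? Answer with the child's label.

M2

a (Dana): max(20, -19, 11, -10) = 20
b (Dana): max(3, 0) = 3
M1 (Jamal): min(20, 3) = 3
c (Dana): max(-19, 13) = 13
d (Dana): max(18, 11) = 18
M2 (Jamal): min(13, 18) = 13
S0 (Dana): max(3, 13) = 13
Dana at S0 wants the highest of {M1=3, M2=13}, so chooses M2.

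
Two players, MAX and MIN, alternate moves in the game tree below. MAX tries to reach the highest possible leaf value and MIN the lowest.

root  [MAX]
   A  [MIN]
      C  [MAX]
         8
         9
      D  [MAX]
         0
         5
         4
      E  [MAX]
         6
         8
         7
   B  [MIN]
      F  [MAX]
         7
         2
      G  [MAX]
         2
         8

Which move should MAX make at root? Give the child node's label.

B

C (MAX): max(8, 9) = 9
D (MAX): max(0, 5, 4) = 5
E (MAX): max(6, 8, 7) = 8
A (MIN): min(9, 5, 8) = 5
F (MAX): max(7, 2) = 7
G (MAX): max(2, 8) = 8
B (MIN): min(7, 8) = 7
root (MAX): max(5, 7) = 7
MAX at root wants the highest of {A=5, B=7}, so chooses B.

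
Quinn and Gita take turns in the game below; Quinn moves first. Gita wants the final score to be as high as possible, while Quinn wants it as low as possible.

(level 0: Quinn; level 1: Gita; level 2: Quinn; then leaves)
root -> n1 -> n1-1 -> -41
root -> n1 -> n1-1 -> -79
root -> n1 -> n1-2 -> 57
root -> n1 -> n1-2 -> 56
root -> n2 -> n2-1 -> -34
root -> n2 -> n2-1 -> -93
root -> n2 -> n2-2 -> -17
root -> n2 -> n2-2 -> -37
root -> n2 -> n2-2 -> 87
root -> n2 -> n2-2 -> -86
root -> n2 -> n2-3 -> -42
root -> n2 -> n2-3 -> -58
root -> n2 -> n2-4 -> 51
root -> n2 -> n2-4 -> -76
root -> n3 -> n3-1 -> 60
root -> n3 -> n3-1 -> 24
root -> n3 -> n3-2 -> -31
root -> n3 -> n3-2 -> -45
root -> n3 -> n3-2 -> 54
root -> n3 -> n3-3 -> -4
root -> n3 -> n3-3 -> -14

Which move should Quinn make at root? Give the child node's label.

n1-1 (Quinn): min(-41, -79) = -79
n1-2 (Quinn): min(57, 56) = 56
n1 (Gita): max(-79, 56) = 56
n2-1 (Quinn): min(-34, -93) = -93
n2-2 (Quinn): min(-17, -37, 87, -86) = -86
n2-3 (Quinn): min(-42, -58) = -58
n2-4 (Quinn): min(51, -76) = -76
n2 (Gita): max(-93, -86, -58, -76) = -58
n3-1 (Quinn): min(60, 24) = 24
n3-2 (Quinn): min(-31, -45, 54) = -45
n3-3 (Quinn): min(-4, -14) = -14
n3 (Gita): max(24, -45, -14) = 24
root (Quinn): min(56, -58, 24) = -58
Quinn at root wants the lowest of {n1=56, n2=-58, n3=24}, so chooses n2.

n2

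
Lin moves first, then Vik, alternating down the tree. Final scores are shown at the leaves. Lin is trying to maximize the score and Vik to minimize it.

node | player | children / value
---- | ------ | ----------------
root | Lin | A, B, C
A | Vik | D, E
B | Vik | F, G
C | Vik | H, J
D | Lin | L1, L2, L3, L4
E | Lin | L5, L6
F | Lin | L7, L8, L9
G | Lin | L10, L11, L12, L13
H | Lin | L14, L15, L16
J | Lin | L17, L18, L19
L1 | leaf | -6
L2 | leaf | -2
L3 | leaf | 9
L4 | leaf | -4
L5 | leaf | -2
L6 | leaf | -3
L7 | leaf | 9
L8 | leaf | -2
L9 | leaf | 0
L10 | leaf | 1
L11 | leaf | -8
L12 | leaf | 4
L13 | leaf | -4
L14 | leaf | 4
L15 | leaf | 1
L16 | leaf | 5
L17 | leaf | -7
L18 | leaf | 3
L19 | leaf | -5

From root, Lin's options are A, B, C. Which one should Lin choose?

D (Lin): max(-6, -2, 9, -4) = 9
E (Lin): max(-2, -3) = -2
A (Vik): min(9, -2) = -2
F (Lin): max(9, -2, 0) = 9
G (Lin): max(1, -8, 4, -4) = 4
B (Vik): min(9, 4) = 4
H (Lin): max(4, 1, 5) = 5
J (Lin): max(-7, 3, -5) = 3
C (Vik): min(5, 3) = 3
root (Lin): max(-2, 4, 3) = 4
Lin at root wants the highest of {A=-2, B=4, C=3}, so chooses B.

B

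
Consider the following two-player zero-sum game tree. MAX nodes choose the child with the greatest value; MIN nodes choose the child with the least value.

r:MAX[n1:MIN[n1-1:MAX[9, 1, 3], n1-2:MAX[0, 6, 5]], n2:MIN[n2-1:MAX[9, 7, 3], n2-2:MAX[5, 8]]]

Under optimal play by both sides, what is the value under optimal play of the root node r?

n1-1 (MAX): max(9, 1, 3) = 9
n1-2 (MAX): max(0, 6, 5) = 6
n1 (MIN): min(9, 6) = 6
n2-1 (MAX): max(9, 7, 3) = 9
n2-2 (MAX): max(5, 8) = 8
n2 (MIN): min(9, 8) = 8
r (MAX): max(6, 8) = 8

8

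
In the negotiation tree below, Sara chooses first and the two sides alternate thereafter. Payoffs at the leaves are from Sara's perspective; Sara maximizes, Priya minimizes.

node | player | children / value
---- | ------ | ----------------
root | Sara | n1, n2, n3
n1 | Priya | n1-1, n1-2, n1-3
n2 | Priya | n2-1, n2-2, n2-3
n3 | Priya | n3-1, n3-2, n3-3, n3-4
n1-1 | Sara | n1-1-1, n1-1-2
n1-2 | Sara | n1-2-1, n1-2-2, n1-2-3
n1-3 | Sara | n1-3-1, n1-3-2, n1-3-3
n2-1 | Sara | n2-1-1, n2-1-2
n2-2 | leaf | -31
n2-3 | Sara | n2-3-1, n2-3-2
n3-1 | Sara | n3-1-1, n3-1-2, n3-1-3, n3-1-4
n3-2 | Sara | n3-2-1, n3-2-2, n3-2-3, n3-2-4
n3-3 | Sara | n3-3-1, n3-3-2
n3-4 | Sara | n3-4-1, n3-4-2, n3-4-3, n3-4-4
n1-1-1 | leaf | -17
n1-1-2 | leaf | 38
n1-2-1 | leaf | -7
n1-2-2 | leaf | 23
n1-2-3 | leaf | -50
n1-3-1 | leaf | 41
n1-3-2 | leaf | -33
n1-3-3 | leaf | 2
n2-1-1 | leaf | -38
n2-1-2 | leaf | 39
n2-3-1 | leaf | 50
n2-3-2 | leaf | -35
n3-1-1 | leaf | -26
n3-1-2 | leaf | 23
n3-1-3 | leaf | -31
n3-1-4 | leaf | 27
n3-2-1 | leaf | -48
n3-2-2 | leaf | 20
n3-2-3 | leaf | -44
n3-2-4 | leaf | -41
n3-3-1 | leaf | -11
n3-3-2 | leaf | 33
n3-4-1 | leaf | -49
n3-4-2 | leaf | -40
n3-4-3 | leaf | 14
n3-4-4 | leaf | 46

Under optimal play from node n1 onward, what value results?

23

n1-1 (Sara): max(-17, 38) = 38
n1-2 (Sara): max(-7, 23, -50) = 23
n1-3 (Sara): max(41, -33, 2) = 41
n1 (Priya): min(38, 23, 41) = 23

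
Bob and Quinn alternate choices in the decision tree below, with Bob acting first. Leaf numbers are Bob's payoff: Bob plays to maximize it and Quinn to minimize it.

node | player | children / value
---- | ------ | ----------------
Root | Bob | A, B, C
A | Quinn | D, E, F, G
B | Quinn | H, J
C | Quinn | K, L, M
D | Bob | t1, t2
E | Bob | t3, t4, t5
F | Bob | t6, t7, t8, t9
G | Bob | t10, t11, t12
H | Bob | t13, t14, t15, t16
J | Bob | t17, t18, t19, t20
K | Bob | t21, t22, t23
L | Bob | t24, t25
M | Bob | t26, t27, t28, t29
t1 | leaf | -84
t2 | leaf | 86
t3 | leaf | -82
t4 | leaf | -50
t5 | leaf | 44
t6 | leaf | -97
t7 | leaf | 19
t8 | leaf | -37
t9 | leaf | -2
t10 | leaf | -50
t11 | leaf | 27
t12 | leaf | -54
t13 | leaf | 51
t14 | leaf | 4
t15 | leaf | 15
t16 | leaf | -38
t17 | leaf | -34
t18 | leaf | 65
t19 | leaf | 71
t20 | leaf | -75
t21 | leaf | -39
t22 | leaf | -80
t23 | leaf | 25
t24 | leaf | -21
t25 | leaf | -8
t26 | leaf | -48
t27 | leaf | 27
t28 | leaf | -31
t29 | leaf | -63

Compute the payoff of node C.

-8

K (Bob): max(-39, -80, 25) = 25
L (Bob): max(-21, -8) = -8
M (Bob): max(-48, 27, -31, -63) = 27
C (Quinn): min(25, -8, 27) = -8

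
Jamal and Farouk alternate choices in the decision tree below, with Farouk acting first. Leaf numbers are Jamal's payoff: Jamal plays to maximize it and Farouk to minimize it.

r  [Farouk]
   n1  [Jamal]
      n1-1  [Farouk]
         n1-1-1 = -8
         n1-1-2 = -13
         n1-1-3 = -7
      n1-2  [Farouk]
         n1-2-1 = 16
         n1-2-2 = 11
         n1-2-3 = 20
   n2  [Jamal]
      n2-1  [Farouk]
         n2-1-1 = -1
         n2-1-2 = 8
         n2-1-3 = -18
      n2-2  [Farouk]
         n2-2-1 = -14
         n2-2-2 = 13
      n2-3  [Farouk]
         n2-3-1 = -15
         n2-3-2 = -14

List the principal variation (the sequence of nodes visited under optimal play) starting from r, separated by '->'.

r -> n2 -> n2-2 -> n2-2-1

n1-1 (Farouk): min(-8, -13, -7) = -13
n1-2 (Farouk): min(16, 11, 20) = 11
n1 (Jamal): max(-13, 11) = 11
n2-1 (Farouk): min(-1, 8, -18) = -18
n2-2 (Farouk): min(-14, 13) = -14
n2-3 (Farouk): min(-15, -14) = -15
n2 (Jamal): max(-18, -14, -15) = -14
r (Farouk): min(11, -14) = -14
At r, Farouk picks n2 (lowest: -14).
At n2, Jamal picks n2-2 (highest: -14).
At n2-2, Farouk picks n2-2-1 (lowest: -14).
Terminal value -14.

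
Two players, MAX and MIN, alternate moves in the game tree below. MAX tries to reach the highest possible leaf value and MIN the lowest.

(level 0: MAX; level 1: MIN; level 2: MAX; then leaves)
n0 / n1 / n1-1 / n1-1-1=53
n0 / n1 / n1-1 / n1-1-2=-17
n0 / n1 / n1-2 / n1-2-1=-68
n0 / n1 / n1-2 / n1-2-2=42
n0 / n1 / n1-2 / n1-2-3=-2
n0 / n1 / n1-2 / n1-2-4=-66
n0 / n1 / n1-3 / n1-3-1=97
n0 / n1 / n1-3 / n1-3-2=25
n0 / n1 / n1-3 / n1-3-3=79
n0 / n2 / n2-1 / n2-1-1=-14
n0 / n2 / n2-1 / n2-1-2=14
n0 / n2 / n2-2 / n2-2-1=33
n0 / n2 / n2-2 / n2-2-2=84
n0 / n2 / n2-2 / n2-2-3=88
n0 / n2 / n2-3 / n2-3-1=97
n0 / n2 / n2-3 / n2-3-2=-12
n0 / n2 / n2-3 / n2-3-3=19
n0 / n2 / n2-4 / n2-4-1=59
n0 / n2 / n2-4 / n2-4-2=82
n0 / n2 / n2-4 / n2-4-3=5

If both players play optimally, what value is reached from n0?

42

n1-1 (MAX): max(53, -17) = 53
n1-2 (MAX): max(-68, 42, -2, -66) = 42
n1-3 (MAX): max(97, 25, 79) = 97
n1 (MIN): min(53, 42, 97) = 42
n2-1 (MAX): max(-14, 14) = 14
n2-2 (MAX): max(33, 84, 88) = 88
n2-3 (MAX): max(97, -12, 19) = 97
n2-4 (MAX): max(59, 82, 5) = 82
n2 (MIN): min(14, 88, 97, 82) = 14
n0 (MAX): max(42, 14) = 42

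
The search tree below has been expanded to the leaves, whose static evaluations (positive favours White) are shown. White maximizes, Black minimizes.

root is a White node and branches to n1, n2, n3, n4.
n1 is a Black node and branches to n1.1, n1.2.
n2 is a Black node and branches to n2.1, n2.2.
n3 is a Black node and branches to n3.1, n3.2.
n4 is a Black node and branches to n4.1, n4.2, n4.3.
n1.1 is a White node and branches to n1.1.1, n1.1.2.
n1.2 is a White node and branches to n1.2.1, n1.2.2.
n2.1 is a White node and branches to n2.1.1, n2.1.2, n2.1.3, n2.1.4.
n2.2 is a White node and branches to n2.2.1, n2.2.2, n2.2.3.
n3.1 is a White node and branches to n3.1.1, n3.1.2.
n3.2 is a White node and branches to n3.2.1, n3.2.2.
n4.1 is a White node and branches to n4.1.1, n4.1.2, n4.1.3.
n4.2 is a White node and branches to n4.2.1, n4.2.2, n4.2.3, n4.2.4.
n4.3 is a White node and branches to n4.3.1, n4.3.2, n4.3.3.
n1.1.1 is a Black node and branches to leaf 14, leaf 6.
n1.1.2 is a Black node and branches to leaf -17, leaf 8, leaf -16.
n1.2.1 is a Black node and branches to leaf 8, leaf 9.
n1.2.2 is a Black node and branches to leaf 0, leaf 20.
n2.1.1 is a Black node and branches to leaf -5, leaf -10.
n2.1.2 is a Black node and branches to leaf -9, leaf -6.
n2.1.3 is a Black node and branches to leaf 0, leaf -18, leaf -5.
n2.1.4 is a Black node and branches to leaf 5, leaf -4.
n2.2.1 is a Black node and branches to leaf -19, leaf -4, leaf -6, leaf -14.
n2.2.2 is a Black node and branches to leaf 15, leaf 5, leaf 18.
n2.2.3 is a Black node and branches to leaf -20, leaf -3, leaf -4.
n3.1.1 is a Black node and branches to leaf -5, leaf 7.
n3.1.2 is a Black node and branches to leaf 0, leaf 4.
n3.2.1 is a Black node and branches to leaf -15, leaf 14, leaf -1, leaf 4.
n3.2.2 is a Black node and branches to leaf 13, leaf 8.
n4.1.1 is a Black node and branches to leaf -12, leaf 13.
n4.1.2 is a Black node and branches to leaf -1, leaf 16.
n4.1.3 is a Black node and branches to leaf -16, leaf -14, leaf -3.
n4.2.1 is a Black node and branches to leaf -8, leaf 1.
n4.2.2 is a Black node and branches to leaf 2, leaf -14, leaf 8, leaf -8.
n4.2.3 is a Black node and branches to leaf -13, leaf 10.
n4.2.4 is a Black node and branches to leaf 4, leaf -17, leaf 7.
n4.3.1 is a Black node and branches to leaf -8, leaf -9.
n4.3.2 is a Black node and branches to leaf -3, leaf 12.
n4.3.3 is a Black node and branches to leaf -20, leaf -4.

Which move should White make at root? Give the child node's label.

n1.1.1 (Black): min(14, 6) = 6
n1.1.2 (Black): min(-17, 8, -16) = -17
n1.1 (White): max(6, -17) = 6
n1.2.1 (Black): min(8, 9) = 8
n1.2.2 (Black): min(0, 20) = 0
n1.2 (White): max(8, 0) = 8
n1 (Black): min(6, 8) = 6
n2.1.1 (Black): min(-5, -10) = -10
n2.1.2 (Black): min(-9, -6) = -9
n2.1.3 (Black): min(0, -18, -5) = -18
n2.1.4 (Black): min(5, -4) = -4
n2.1 (White): max(-10, -9, -18, -4) = -4
n2.2.1 (Black): min(-19, -4, -6, -14) = -19
n2.2.2 (Black): min(15, 5, 18) = 5
n2.2.3 (Black): min(-20, -3, -4) = -20
n2.2 (White): max(-19, 5, -20) = 5
n2 (Black): min(-4, 5) = -4
n3.1.1 (Black): min(-5, 7) = -5
n3.1.2 (Black): min(0, 4) = 0
n3.1 (White): max(-5, 0) = 0
n3.2.1 (Black): min(-15, 14, -1, 4) = -15
n3.2.2 (Black): min(13, 8) = 8
n3.2 (White): max(-15, 8) = 8
n3 (Black): min(0, 8) = 0
n4.1.1 (Black): min(-12, 13) = -12
n4.1.2 (Black): min(-1, 16) = -1
n4.1.3 (Black): min(-16, -14, -3) = -16
n4.1 (White): max(-12, -1, -16) = -1
n4.2.1 (Black): min(-8, 1) = -8
n4.2.2 (Black): min(2, -14, 8, -8) = -14
n4.2.3 (Black): min(-13, 10) = -13
n4.2.4 (Black): min(4, -17, 7) = -17
n4.2 (White): max(-8, -14, -13, -17) = -8
n4.3.1 (Black): min(-8, -9) = -9
n4.3.2 (Black): min(-3, 12) = -3
n4.3.3 (Black): min(-20, -4) = -20
n4.3 (White): max(-9, -3, -20) = -3
n4 (Black): min(-1, -8, -3) = -8
root (White): max(6, -4, 0, -8) = 6
White at root wants the highest of {n1=6, n2=-4, n3=0, n4=-8}, so chooses n1.

n1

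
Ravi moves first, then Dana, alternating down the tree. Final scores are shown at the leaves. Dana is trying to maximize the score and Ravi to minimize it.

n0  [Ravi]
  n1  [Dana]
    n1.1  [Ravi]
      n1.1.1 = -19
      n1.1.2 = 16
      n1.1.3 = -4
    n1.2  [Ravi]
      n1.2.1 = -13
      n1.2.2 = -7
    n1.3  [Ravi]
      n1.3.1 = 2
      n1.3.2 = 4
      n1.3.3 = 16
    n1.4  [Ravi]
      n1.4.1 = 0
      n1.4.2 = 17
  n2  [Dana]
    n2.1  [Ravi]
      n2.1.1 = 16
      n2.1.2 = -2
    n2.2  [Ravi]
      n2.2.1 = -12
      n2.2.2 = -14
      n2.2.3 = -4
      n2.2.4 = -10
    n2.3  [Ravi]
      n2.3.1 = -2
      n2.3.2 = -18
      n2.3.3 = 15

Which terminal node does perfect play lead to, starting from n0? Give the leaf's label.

n2.1.2

n1.1 (Ravi): min(-19, 16, -4) = -19
n1.2 (Ravi): min(-13, -7) = -13
n1.3 (Ravi): min(2, 4, 16) = 2
n1.4 (Ravi): min(0, 17) = 0
n1 (Dana): max(-19, -13, 2, 0) = 2
n2.1 (Ravi): min(16, -2) = -2
n2.2 (Ravi): min(-12, -14, -4, -10) = -14
n2.3 (Ravi): min(-2, -18, 15) = -18
n2 (Dana): max(-2, -14, -18) = -2
n0 (Ravi): min(2, -2) = -2
At n0, Ravi picks n2 (lowest: -2).
At n2, Dana picks n2.1 (highest: -2).
At n2.1, Ravi picks n2.1.2 (lowest: -2).
Terminal value -2.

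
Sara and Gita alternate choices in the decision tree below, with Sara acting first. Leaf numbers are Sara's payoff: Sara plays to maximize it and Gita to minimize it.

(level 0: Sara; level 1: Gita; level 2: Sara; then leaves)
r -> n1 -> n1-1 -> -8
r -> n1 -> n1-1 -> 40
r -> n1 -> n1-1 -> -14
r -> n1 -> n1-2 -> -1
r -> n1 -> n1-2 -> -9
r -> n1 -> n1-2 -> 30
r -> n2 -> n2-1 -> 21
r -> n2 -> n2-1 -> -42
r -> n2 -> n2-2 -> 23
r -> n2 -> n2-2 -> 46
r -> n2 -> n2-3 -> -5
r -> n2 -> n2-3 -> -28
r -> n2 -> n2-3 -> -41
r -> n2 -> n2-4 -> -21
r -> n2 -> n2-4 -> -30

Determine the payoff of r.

30

n1-1 (Sara): max(-8, 40, -14) = 40
n1-2 (Sara): max(-1, -9, 30) = 30
n1 (Gita): min(40, 30) = 30
n2-1 (Sara): max(21, -42) = 21
n2-2 (Sara): max(23, 46) = 46
n2-3 (Sara): max(-5, -28, -41) = -5
n2-4 (Sara): max(-21, -30) = -21
n2 (Gita): min(21, 46, -5, -21) = -21
r (Sara): max(30, -21) = 30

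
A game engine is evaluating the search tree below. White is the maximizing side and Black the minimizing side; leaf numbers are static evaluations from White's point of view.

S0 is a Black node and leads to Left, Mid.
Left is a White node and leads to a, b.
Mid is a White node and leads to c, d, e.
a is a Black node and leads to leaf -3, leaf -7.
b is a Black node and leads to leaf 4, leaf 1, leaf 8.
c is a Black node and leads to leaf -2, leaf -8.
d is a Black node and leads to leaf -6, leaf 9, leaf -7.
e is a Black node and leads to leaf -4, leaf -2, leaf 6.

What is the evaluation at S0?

a (Black): min(-3, -7) = -7
b (Black): min(4, 1, 8) = 1
Left (White): max(-7, 1) = 1
c (Black): min(-2, -8) = -8
d (Black): min(-6, 9, -7) = -7
e (Black): min(-4, -2, 6) = -4
Mid (White): max(-8, -7, -4) = -4
S0 (Black): min(1, -4) = -4

-4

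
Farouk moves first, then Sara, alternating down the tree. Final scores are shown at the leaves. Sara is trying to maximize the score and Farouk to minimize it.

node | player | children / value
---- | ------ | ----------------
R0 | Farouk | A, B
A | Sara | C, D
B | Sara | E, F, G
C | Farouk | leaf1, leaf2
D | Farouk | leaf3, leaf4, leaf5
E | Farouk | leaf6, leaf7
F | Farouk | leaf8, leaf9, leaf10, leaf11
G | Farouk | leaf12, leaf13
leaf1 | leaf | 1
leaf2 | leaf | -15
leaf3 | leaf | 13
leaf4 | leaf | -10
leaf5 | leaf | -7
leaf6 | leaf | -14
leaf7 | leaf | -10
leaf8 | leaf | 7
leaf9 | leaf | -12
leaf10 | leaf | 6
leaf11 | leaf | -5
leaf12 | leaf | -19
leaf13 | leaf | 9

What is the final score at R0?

C (Farouk): min(1, -15) = -15
D (Farouk): min(13, -10, -7) = -10
A (Sara): max(-15, -10) = -10
E (Farouk): min(-14, -10) = -14
F (Farouk): min(7, -12, 6, -5) = -12
G (Farouk): min(-19, 9) = -19
B (Sara): max(-14, -12, -19) = -12
R0 (Farouk): min(-10, -12) = -12

-12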